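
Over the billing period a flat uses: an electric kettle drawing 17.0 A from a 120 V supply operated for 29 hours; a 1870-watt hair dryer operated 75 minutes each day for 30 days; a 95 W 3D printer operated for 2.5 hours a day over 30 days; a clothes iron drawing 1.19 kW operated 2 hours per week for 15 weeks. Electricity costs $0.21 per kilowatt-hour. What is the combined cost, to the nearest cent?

electric kettle: Power = 17.0 A × 120 V = 2040 W = 2.04 kW
electric kettle: 2.04 kW × 29 h = 59.16 kWh
hair dryer: Runtime = 75 min × 30 = 2250 min = 37.5 h
hair dryer: 1.87 kW × 37.5 h = 70.125 kWh
3D printer: Runtime = 2.5 h/day × 30 days = 75 h
3D printer: 0.095 kW × 75 h = 7.125 kWh
clothes iron: Runtime = 2 h/week × 15 weeks = 30 h
clothes iron: 1.19 kW × 30 h = 35.7 kWh
Total energy = 172.11 kWh
Cost = 172.11 × $0.21 = $36.14

$36.14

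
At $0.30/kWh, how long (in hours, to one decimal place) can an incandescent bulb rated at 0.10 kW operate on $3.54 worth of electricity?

Energy available = $3.54 ÷ $0.30/kWh = 11.8 kWh
Hours = 11.8 kWh ÷ 0.1 kW = 118.0 h

118.0 h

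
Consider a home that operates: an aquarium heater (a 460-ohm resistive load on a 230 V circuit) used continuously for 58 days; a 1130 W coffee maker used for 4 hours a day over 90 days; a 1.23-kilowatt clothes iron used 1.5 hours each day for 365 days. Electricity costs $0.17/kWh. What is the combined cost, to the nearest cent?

$210.85

aquarium heater: Power = V²/R = 230²/460 = 115 W = 0.115 kW
aquarium heater: Runtime = 24 h × 58 = 1392 h
aquarium heater: 0.115 kW × 1392 h = 160.08 kWh
coffee maker: Runtime = 4 h/day × 90 days = 360 h
coffee maker: 1.13 kW × 360 h = 406.8 kWh
clothes iron: Runtime = 1.5 h/day × 365 days = 547.5 h
clothes iron: 1.23 kW × 547.5 h = 673.425 kWh
Total energy = 1240.305 kWh
Cost = 1240.305 × $0.17 = $210.85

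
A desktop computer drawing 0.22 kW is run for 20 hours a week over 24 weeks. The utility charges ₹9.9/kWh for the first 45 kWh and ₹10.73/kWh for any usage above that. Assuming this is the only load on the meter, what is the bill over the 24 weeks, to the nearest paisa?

Runtime = 20 h/week × 24 weeks = 480 h
Energy = 0.22 kW × 480 h = 105.6 kWh
Tier 1 (0–45 kWh): 45 × ₹9.9 = ₹445.5
Above 45 kWh: 60.6 × ₹10.73 = ₹650.238
Bill = ₹1095.74

₹1095.74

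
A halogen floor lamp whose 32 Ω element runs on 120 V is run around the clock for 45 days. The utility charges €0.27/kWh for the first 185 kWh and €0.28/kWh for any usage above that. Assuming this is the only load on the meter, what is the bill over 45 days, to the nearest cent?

€134.23

Power = V²/R = 120²/32 = 450 W = 0.45 kW
Runtime = 24 h × 45 = 1080 h
Energy = 0.45 kW × 1080 h = 486 kWh
Tier 1 (0–185 kWh): 185 × €0.27 = €49.95
Above 185 kWh: 301 × €0.28 = €84.28
Bill = €134.23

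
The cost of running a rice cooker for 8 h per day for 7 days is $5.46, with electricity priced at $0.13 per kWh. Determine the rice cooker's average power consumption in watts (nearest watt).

750 W

Energy = $5.46 ÷ $0.13/kWh = 42 kWh
Runtime = 8 h/day × 7 days = 56 h
Power = 42 kWh ÷ 56 h = 0.75 kW = 750 W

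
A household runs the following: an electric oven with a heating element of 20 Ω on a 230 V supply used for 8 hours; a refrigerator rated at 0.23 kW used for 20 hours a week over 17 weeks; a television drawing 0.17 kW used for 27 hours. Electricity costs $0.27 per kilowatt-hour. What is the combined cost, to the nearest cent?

electric oven: Power = V²/R = 230²/20 = 2645 W = 2.645 kW
electric oven: 2.645 kW × 8 h = 21.16 kWh
refrigerator: Runtime = 20 h/week × 17 weeks = 340 h
refrigerator: 0.23 kW × 340 h = 78.2 kWh
television: 0.17 kW × 27 h = 4.59 kWh
Total energy = 103.95 kWh
Cost = 103.95 × $0.27 = $28.07

$28.07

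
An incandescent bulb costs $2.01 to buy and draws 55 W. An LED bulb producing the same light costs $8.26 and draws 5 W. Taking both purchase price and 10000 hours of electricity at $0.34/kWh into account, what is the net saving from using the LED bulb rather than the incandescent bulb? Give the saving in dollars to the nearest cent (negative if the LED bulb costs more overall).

$163.75

incandescent bulb: $2.01 + (55/1000) kW × 10000 h × $0.34 = $2.01 + $187 = $189.01
LED bulb: $8.26 + (5/1000) kW × 10000 h × $0.34 = $8.26 + $17 = $25.26
Saving = $189.01 − $25.26 = $163.75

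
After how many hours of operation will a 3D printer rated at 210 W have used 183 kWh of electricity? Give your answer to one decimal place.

Hours = 183 kWh ÷ 0.21 kW = 871.4 h

871.4 h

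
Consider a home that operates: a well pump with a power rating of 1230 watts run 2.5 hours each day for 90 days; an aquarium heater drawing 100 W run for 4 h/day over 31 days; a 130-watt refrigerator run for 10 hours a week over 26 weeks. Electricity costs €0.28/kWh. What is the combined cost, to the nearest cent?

€90.43

well pump: Runtime = 2.5 h/day × 90 days = 225 h
well pump: 1.23 kW × 225 h = 276.75 kWh
aquarium heater: Runtime = 4 h/day × 31 days = 124 h
aquarium heater: 0.1 kW × 124 h = 12.4 kWh
refrigerator: Runtime = 10 h/week × 26 weeks = 260 h
refrigerator: 0.13 kW × 260 h = 33.8 kWh
Total energy = 322.95 kWh
Cost = 322.95 × €0.28 = €90.43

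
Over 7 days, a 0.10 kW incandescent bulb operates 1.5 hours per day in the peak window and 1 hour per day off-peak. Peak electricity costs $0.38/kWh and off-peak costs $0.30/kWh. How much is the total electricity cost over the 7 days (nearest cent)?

Peak energy = 0.1 kW × 1.5 h × 7 = 1.05 kWh
Off-peak energy = 0.1 kW × 1 h × 7 = 0.7 kWh
Cost = 1.05 × $0.38 + 0.7 × $0.30 = $0.399 + $0.21 = $0.61

$0.61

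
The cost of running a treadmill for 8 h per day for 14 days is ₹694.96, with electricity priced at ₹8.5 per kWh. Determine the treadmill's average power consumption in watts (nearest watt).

Energy = ₹694.96 ÷ ₹8.5/kWh = 81.76 kWh
Runtime = 8 h/day × 14 days = 112 h
Power = 81.76 kWh ÷ 112 h = 0.73 kW = 730 W

730 W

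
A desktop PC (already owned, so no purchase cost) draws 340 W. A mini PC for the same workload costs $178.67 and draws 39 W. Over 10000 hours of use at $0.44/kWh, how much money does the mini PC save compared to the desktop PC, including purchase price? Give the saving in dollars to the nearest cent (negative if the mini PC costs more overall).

$1145.73

desktop PC: $0.00 + (340/1000) kW × 10000 h × $0.44 = $0.00 + $1496 = $1496
mini PC: $178.67 + (39/1000) kW × 10000 h × $0.44 = $178.67 + $171.6 = $350.27
Saving = $1496 − $350.27 = $1145.73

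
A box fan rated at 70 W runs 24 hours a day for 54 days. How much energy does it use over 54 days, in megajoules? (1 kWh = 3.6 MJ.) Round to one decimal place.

Runtime = 24 h × 54 = 1296 h
Energy = 0.07 kW × 1296 h = 90.72 kWh
= 90.72 × 3.6 MJ = 326.6 MJ

326.6 MJ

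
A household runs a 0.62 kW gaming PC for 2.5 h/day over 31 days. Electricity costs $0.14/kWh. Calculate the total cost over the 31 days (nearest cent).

$6.73

Runtime = 2.5 h/day × 31 days = 77.5 h
Energy = 0.62 kW × 77.5 h = 48.05 kWh
Cost = 48.05 kWh × $0.14/kWh = $6.73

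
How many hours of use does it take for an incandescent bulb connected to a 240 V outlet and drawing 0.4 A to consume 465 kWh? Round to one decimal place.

4843.8 h

Power = 0.4 A × 240 V = 96 W = 0.096 kW
Hours = 465 kWh ÷ 0.096 kW = 4843.8 h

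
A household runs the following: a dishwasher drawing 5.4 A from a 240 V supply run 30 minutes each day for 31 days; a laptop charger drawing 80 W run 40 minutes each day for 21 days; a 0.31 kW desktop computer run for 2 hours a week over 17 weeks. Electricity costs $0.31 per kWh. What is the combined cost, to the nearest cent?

$9.84

dishwasher: Power = 5.4 A × 240 V = 1296 W = 1.296 kW
dishwasher: Runtime = 30 min × 31 = 930 min = 15.5 h
dishwasher: 1.296 kW × 15.5 h = 20.088 kWh
laptop charger: Runtime = 40 min × 21 = 840 min = 14 h
laptop charger: 0.08 kW × 14 h = 1.12 kWh
desktop computer: Runtime = 2 h/week × 17 weeks = 34 h
desktop computer: 0.31 kW × 34 h = 10.54 kWh
Total energy = 31.748 kWh
Cost = 31.748 × $0.31 = $9.84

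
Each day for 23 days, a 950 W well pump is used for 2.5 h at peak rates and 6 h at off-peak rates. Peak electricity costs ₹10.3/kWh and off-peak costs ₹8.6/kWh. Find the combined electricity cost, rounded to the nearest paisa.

₹1690.10

Peak energy = 0.95 kW × 2.5 h × 23 = 54.625 kWh
Off-peak energy = 0.95 kW × 6 h × 23 = 131.1 kWh
Cost = 54.625 × ₹10.3 + 131.1 × ₹8.6 = ₹562.6375 + ₹1127.46 = ₹1690.10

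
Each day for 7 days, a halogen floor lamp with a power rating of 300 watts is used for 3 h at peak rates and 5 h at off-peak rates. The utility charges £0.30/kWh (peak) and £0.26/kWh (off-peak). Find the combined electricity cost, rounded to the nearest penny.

£4.62

Peak energy = 0.3 kW × 3 h × 7 = 6.3 kWh
Off-peak energy = 0.3 kW × 5 h × 7 = 10.5 kWh
Cost = 6.3 × £0.30 + 10.5 × £0.26 = £1.89 + £2.73 = £4.62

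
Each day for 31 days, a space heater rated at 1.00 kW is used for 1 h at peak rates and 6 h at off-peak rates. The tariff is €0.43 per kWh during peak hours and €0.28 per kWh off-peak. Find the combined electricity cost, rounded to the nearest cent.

Peak energy = 1 kW × 1 h × 31 = 31 kWh
Off-peak energy = 1 kW × 6 h × 31 = 186 kWh
Cost = 31 × €0.43 + 186 × €0.28 = €13.33 + €52.08 = €65.41

€65.41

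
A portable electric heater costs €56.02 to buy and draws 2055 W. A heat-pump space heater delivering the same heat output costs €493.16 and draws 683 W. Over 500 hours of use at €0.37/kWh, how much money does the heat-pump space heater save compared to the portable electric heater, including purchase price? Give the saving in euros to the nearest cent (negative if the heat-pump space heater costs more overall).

-€183.32

portable electric heater: €56.02 + (2055/1000) kW × 500 h × €0.37 = €56.02 + €380.175 = €436.195
heat-pump space heater: €493.16 + (683/1000) kW × 500 h × €0.37 = €493.16 + €126.355 = €619.515
Saving = €436.195 − €619.515 = −€183.32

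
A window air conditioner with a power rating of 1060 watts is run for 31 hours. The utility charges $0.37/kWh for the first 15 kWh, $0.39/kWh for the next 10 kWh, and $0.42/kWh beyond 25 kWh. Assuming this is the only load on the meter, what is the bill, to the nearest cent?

$12.75

Energy = 1.06 kW × 31 h = 32.86 kWh
Tier 1 (0–15 kWh): 15 × $0.37 = $5.55
Tier 2 (15–25 kWh): 10 × $0.39 = $3.9
Above 25 kWh: 7.86 × $0.42 = $3.3012
Bill = $12.75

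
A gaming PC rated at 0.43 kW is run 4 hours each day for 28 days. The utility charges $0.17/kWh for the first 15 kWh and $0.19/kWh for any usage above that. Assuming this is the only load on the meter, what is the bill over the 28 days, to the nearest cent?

Runtime = 4 h/day × 28 days = 112 h
Energy = 0.43 kW × 112 h = 48.16 kWh
Tier 1 (0–15 kWh): 15 × $0.17 = $2.55
Above 15 kWh: 33.16 × $0.19 = $6.3004
Bill = $8.85

$8.85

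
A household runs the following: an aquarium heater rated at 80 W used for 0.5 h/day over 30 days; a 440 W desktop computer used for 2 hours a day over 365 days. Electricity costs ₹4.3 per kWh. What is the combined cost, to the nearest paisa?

₹1386.32

aquarium heater: Runtime = 0.5 h/day × 30 days = 15 h
aquarium heater: 0.08 kW × 15 h = 1.2 kWh
desktop computer: Runtime = 2 h/day × 365 days = 730 h
desktop computer: 0.44 kW × 730 h = 321.2 kWh
Total energy = 322.4 kWh
Cost = 322.4 × ₹4.3 = ₹1386.32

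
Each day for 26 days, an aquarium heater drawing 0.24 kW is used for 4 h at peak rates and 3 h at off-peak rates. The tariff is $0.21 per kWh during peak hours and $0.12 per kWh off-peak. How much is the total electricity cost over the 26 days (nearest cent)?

$7.49

Peak energy = 0.24 kW × 4 h × 26 = 24.96 kWh
Off-peak energy = 0.24 kW × 3 h × 26 = 18.72 kWh
Cost = 24.96 × $0.21 + 18.72 × $0.12 = $5.2416 + $2.2464 = $7.49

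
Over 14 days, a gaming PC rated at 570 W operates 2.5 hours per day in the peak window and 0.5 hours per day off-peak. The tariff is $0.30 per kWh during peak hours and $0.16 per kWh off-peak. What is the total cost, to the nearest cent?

$6.62

Peak energy = 0.57 kW × 2.5 h × 14 = 19.95 kWh
Off-peak energy = 0.57 kW × 0.5 h × 14 = 3.99 kWh
Cost = 19.95 × $0.30 + 3.99 × $0.16 = $5.985 + $0.6384 = $6.62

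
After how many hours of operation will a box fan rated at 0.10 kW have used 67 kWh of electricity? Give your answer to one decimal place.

670.0 h

Hours = 67 kWh ÷ 0.1 kW = 670.0 h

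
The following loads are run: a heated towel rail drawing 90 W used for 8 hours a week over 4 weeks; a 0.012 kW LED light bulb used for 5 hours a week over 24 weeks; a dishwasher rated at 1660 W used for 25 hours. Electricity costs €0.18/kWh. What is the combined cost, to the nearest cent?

heated towel rail: Runtime = 8 h/week × 4 weeks = 32 h
heated towel rail: 0.09 kW × 32 h = 2.88 kWh
LED light bulb: Runtime = 5 h/week × 24 weeks = 120 h
LED light bulb: 0.012 kW × 120 h = 1.44 kWh
dishwasher: 1.66 kW × 25 h = 41.5 kWh
Total energy = 45.82 kWh
Cost = 45.82 × €0.18 = €8.25

€8.25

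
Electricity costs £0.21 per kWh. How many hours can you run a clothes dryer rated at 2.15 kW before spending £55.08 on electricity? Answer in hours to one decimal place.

122.0 h

Energy available = £55.08 ÷ £0.21/kWh = 262.2857 kWh
Hours = 262.2857 kWh ÷ 2.15 kW = 122.0 h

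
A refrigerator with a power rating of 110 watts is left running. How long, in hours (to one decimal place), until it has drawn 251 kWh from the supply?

Hours = 251 kWh ÷ 0.11 kW = 2281.8 h

2281.8 h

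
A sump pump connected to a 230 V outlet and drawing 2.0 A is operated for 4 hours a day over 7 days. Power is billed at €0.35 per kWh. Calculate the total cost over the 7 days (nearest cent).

€4.51

Power = 2.0 A × 230 V = 460 W = 0.46 kW
Runtime = 4 h/day × 7 days = 28 h
Energy = 0.46 kW × 28 h = 12.88 kWh
Cost = 12.88 kWh × €0.35/kWh = €4.51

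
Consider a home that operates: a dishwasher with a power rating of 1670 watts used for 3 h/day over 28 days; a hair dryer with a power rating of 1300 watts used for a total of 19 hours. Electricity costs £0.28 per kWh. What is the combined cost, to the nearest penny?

£46.19

dishwasher: Runtime = 3 h/day × 28 days = 84 h
dishwasher: 1.67 kW × 84 h = 140.28 kWh
hair dryer: 1.3 kW × 19 h = 24.7 kWh
Total energy = 164.98 kWh
Cost = 164.98 × £0.28 = £46.19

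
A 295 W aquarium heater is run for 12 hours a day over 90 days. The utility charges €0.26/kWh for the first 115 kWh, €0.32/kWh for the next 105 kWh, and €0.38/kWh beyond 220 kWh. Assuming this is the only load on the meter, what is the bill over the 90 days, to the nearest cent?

Runtime = 12 h/day × 90 days = 1080 h
Energy = 0.295 kW × 1080 h = 318.6 kWh
Tier 1 (0–115 kWh): 115 × €0.26 = €29.9
Tier 2 (115–220 kWh): 105 × €0.32 = €33.6
Above 220 kWh: 98.6 × €0.38 = €37.468
Bill = €100.97

€100.97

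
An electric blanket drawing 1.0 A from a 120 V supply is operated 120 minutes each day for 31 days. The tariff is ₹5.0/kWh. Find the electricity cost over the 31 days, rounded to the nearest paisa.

Power = 1.0 A × 120 V = 120 W = 0.12 kW
Runtime = 120 min × 31 = 3720 min = 62 h
Energy = 0.12 kW × 62 h = 7.44 kWh
Cost = 7.44 kWh × ₹5.0/kWh = ₹37.20

₹37.20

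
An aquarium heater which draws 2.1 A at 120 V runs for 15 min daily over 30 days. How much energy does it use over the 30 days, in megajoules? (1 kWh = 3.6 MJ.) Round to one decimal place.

6.8 MJ

Power = 2.1 A × 120 V = 252 W = 0.252 kW
Runtime = 15 min × 30 = 450 min = 7.5 h
Energy = 0.252 kW × 7.5 h = 1.89 kWh
= 1.89 × 3.6 MJ = 6.8 MJ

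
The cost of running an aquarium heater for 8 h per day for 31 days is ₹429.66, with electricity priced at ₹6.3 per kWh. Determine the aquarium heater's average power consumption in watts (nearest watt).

Energy = ₹429.66 ÷ ₹6.3/kWh = 68.2 kWh
Runtime = 8 h/day × 31 days = 248 h
Power = 68.2 kWh ÷ 248 h = 0.275 kW = 275 W

275 W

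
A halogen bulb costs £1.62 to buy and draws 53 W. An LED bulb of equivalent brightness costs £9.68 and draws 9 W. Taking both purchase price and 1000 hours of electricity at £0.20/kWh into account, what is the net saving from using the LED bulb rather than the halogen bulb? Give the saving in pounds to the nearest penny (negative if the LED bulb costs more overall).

halogen bulb: £1.62 + (53/1000) kW × 1000 h × £0.20 = £1.62 + £10.6 = £12.22
LED bulb: £9.68 + (9/1000) kW × 1000 h × £0.20 = £9.68 + £1.8 = £11.48
Saving = £12.22 − £11.48 = £0.74

£0.74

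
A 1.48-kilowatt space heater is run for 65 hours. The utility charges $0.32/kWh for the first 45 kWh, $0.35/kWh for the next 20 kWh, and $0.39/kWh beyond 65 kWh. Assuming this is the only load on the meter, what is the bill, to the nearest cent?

Energy = 1.48 kW × 65 h = 96.2 kWh
Tier 1 (0–45 kWh): 45 × $0.32 = $14.4
Tier 2 (45–65 kWh): 20 × $0.35 = $7
Above 65 kWh: 31.2 × $0.39 = $12.168
Bill = $33.57

$33.57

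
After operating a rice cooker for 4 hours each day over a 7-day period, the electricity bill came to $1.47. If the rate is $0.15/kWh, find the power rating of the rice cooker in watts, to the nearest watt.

Energy = $1.47 ÷ $0.15/kWh = 9.8 kWh
Runtime = 4 h/day × 7 days = 28 h
Power = 9.8 kWh ÷ 28 h = 0.35 kW = 350 W

350 W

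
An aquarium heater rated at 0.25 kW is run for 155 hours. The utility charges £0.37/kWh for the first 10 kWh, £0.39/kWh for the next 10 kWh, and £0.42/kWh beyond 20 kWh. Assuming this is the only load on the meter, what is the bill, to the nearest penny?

£15.48

Energy = 0.25 kW × 155 h = 38.75 kWh
Tier 1 (0–10 kWh): 10 × £0.37 = £3.7
Tier 2 (10–20 kWh): 10 × £0.39 = £3.9
Above 20 kWh: 18.75 × £0.42 = £7.875
Bill = £15.48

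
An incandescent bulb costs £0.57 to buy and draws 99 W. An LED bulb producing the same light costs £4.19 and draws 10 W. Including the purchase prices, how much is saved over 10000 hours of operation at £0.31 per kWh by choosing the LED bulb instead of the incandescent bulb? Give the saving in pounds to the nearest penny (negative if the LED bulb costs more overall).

incandescent bulb: £0.57 + (99/1000) kW × 10000 h × £0.31 = £0.57 + £306.9 = £307.47
LED bulb: £4.19 + (10/1000) kW × 10000 h × £0.31 = £4.19 + £31 = £35.19
Saving = £307.47 − £35.19 = £272.28

£272.28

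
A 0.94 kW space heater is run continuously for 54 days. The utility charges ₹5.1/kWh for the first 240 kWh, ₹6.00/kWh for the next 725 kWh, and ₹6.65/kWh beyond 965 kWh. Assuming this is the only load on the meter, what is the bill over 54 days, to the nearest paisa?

₹7258.05

Runtime = 24 h × 54 = 1296 h
Energy = 0.94 kW × 1296 h = 1218.24 kWh
Tier 1 (0–240 kWh): 240 × ₹5.1 = ₹1224
Tier 2 (240–965 kWh): 725 × ₹6.00 = ₹4350
Above 965 kWh: 253.24 × ₹6.65 = ₹1684.046
Bill = ₹7258.05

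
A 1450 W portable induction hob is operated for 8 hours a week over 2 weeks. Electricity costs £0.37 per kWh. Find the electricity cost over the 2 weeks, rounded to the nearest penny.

Runtime = 8 h/week × 2 weeks = 16 h
Energy = 1.45 kW × 16 h = 23.2 kWh
Cost = 23.2 kWh × £0.37/kWh = £8.58

£8.58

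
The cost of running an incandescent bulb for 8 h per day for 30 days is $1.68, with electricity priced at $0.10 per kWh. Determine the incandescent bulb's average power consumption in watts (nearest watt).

70 W

Energy = $1.68 ÷ $0.10/kWh = 16.8 kWh
Runtime = 8 h/day × 30 days = 240 h
Power = 16.8 kWh ÷ 240 h = 0.07 kW = 70 W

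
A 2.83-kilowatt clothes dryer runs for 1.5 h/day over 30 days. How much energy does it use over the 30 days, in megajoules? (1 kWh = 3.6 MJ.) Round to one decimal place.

Runtime = 1.5 h/day × 30 days = 45 h
Energy = 2.83 kW × 45 h = 127.35 kWh
= 127.35 × 3.6 MJ = 458.5 MJ

458.5 MJ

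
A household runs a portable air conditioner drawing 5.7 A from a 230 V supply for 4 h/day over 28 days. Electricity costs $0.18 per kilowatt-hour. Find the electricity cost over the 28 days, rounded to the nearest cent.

Power = 5.7 A × 230 V = 1311 W = 1.311 kW
Runtime = 4 h/day × 28 days = 112 h
Energy = 1.311 kW × 112 h = 146.832 kWh
Cost = 146.832 kWh × $0.18/kWh = $26.43

$26.43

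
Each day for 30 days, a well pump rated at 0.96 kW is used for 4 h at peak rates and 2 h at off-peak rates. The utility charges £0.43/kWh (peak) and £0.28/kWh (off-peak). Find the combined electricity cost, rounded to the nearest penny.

£65.66

Peak energy = 0.96 kW × 4 h × 30 = 115.2 kWh
Off-peak energy = 0.96 kW × 2 h × 30 = 57.6 kWh
Cost = 115.2 × £0.43 + 57.6 × £0.28 = £49.536 + £16.128 = £65.66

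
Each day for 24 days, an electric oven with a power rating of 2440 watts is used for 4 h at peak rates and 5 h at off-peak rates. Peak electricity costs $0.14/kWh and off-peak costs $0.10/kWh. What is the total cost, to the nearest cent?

Peak energy = 2.44 kW × 4 h × 24 = 234.24 kWh
Off-peak energy = 2.44 kW × 5 h × 24 = 292.8 kWh
Cost = 234.24 × $0.14 + 292.8 × $0.10 = $32.7936 + $29.28 = $62.07

$62.07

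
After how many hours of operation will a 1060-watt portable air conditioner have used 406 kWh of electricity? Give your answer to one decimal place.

Hours = 406 kWh ÷ 1.06 kW = 383.0 h

383.0 h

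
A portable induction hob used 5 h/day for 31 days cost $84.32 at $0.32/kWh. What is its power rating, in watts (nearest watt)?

Energy = $84.32 ÷ $0.32/kWh = 263.5 kWh
Runtime = 5 h/day × 31 days = 155 h
Power = 263.5 kWh ÷ 155 h = 1.7 kW = 1700 W

1700 W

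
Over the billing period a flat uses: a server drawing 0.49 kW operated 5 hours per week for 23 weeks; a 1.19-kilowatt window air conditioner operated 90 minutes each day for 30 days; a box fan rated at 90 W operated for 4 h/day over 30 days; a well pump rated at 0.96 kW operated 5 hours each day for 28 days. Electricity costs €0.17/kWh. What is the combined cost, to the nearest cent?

€43.37

server: Runtime = 5 h/week × 23 weeks = 115 h
server: 0.49 kW × 115 h = 56.35 kWh
window air conditioner: Runtime = 90 min × 30 = 2700 min = 45 h
window air conditioner: 1.19 kW × 45 h = 53.55 kWh
box fan: Runtime = 4 h/day × 30 days = 120 h
box fan: 0.09 kW × 120 h = 10.8 kWh
well pump: Runtime = 5 h/day × 28 days = 140 h
well pump: 0.96 kW × 140 h = 134.4 kWh
Total energy = 255.1 kWh
Cost = 255.1 × €0.17 = €43.37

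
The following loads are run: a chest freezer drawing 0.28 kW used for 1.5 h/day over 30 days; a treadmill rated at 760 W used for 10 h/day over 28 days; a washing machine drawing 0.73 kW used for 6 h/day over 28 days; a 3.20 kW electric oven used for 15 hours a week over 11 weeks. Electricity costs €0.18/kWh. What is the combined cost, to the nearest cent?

chest freezer: Runtime = 1.5 h/day × 30 days = 45 h
chest freezer: 0.28 kW × 45 h = 12.6 kWh
treadmill: Runtime = 10 h/day × 28 days = 280 h
treadmill: 0.76 kW × 280 h = 212.8 kWh
washing machine: Runtime = 6 h/day × 28 days = 168 h
washing machine: 0.73 kW × 168 h = 122.64 kWh
electric oven: Runtime = 15 h/week × 11 weeks = 165 h
electric oven: 3.2 kW × 165 h = 528 kWh
Total energy = 876.04 kWh
Cost = 876.04 × €0.18 = €157.69

€157.69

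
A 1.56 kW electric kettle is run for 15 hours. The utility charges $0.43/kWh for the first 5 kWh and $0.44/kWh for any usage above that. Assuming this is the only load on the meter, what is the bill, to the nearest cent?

$10.25

Energy = 1.56 kW × 15 h = 23.4 kWh
Tier 1 (0–5 kWh): 5 × $0.43 = $2.15
Above 5 kWh: 18.4 × $0.44 = $8.096
Bill = $10.25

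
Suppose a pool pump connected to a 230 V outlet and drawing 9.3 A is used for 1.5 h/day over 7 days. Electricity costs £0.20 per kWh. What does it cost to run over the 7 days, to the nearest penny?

£4.49

Power = 9.3 A × 230 V = 2139 W = 2.139 kW
Runtime = 1.5 h/day × 7 days = 10.5 h
Energy = 2.139 kW × 10.5 h = 22.4595 kWh
Cost = 22.4595 kWh × £0.20/kWh = £4.49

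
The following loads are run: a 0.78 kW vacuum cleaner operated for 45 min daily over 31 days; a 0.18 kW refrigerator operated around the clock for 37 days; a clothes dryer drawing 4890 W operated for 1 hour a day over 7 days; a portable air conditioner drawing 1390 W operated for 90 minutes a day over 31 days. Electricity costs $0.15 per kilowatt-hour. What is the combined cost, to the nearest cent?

$41.53

vacuum cleaner: Runtime = 45 min × 31 = 1395 min = 23.25 h
vacuum cleaner: 0.78 kW × 23.25 h = 18.135 kWh
refrigerator: Runtime = 24 h × 37 = 888 h
refrigerator: 0.18 kW × 888 h = 159.84 kWh
clothes dryer: Runtime = 1 h/day × 7 days = 7 h
clothes dryer: 4.89 kW × 7 h = 34.23 kWh
portable air conditioner: Runtime = 90 min × 31 = 2790 min = 46.5 h
portable air conditioner: 1.39 kW × 46.5 h = 64.635 kWh
Total energy = 276.84 kWh
Cost = 276.84 × $0.15 = $41.53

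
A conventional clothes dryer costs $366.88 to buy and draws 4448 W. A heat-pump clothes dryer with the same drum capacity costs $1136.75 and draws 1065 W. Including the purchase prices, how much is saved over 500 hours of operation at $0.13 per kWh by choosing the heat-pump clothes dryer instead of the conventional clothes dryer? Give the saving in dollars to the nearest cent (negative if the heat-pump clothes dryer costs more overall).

-$549.98

conventional clothes dryer: $366.88 + (4448/1000) kW × 500 h × $0.13 = $366.88 + $289.12 = $656
heat-pump clothes dryer: $1136.75 + (1065/1000) kW × 500 h × $0.13 = $1136.75 + $69.225 = $1205.975
Saving = $656 − $1205.975 = −$549.975 → -$549.98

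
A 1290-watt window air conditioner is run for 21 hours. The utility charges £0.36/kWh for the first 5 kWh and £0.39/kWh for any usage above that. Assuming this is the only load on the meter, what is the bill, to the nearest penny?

£10.42

Energy = 1.29 kW × 21 h = 27.09 kWh
Tier 1 (0–5 kWh): 5 × £0.36 = £1.8
Above 5 kWh: 22.09 × £0.39 = £8.6151
Bill = £10.42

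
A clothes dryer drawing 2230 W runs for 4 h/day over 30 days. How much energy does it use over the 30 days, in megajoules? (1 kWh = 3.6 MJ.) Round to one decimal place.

963.4 MJ

Runtime = 4 h/day × 30 days = 120 h
Energy = 2.23 kW × 120 h = 267.6 kWh
= 267.6 × 3.6 MJ = 963.4 MJ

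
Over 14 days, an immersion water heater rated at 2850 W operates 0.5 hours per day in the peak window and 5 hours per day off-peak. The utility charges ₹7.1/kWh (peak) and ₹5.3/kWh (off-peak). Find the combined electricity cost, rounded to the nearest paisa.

Peak energy = 2.85 kW × 0.5 h × 14 = 19.95 kWh
Off-peak energy = 2.85 kW × 5 h × 14 = 199.5 kWh
Cost = 19.95 × ₹7.1 + 199.5 × ₹5.3 = ₹141.645 + ₹1057.35 = ₹1199.00

₹1199.00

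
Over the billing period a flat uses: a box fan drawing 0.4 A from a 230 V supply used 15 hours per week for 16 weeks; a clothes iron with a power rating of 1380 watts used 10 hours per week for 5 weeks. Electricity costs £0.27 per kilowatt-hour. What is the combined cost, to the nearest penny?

box fan: Power = 0.4 A × 230 V = 92 W = 0.092 kW
box fan: Runtime = 15 h/week × 16 weeks = 240 h
box fan: 0.092 kW × 240 h = 22.08 kWh
clothes iron: Runtime = 10 h/week × 5 weeks = 50 h
clothes iron: 1.38 kW × 50 h = 69 kWh
Total energy = 91.08 kWh
Cost = 91.08 × £0.27 = £24.59

£24.59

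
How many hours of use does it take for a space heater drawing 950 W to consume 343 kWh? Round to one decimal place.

361.1 h

Hours = 343 kWh ÷ 0.95 kW = 361.1 h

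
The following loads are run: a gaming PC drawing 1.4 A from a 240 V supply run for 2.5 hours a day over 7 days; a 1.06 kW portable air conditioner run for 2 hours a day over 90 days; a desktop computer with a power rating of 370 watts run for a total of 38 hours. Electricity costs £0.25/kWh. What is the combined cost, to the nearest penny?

£52.69

gaming PC: Power = 1.4 A × 240 V = 336 W = 0.336 kW
gaming PC: Runtime = 2.5 h/day × 7 days = 17.5 h
gaming PC: 0.336 kW × 17.5 h = 5.88 kWh
portable air conditioner: Runtime = 2 h/day × 90 days = 180 h
portable air conditioner: 1.06 kW × 180 h = 190.8 kWh
desktop computer: 0.37 kW × 38 h = 14.06 kWh
Total energy = 210.74 kWh
Cost = 210.74 × £0.25 = £52.69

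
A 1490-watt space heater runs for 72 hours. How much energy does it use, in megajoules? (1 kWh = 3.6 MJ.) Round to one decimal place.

386.2 MJ

Energy = 1.49 kW × 72 h = 107.28 kWh
= 107.28 × 3.6 MJ = 386.2 MJ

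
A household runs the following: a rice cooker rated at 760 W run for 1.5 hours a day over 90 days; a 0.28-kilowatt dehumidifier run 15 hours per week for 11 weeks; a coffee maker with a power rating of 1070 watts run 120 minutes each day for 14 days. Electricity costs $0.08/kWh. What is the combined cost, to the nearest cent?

$14.30

rice cooker: Runtime = 1.5 h/day × 90 days = 135 h
rice cooker: 0.76 kW × 135 h = 102.6 kWh
dehumidifier: Runtime = 15 h/week × 11 weeks = 165 h
dehumidifier: 0.28 kW × 165 h = 46.2 kWh
coffee maker: Runtime = 120 min × 14 = 1680 min = 28 h
coffee maker: 1.07 kW × 28 h = 29.96 kWh
Total energy = 178.76 kWh
Cost = 178.76 × $0.08 = $14.30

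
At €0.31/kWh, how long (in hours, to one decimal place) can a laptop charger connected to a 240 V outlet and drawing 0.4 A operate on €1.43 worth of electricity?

48.1 h

Power = 0.4 A × 240 V = 96 W = 0.096 kW
Energy available = €1.43 ÷ €0.31/kWh = 4.6129 kWh
Hours = 4.6129 kWh ÷ 0.096 kW = 48.1 h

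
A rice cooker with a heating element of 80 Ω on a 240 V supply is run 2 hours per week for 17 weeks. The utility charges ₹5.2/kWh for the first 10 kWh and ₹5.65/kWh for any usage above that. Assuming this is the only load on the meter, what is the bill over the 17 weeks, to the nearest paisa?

₹133.81

Power = V²/R = 240²/80 = 720 W = 0.72 kW
Runtime = 2 h/week × 17 weeks = 34 h
Energy = 0.72 kW × 34 h = 24.48 kWh
Tier 1 (0–10 kWh): 10 × ₹5.2 = ₹52
Above 10 kWh: 14.48 × ₹5.65 = ₹81.812
Bill = ₹133.81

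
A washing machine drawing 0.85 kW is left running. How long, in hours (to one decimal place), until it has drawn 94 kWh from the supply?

110.6 h

Hours = 94 kWh ÷ 0.85 kW = 110.6 h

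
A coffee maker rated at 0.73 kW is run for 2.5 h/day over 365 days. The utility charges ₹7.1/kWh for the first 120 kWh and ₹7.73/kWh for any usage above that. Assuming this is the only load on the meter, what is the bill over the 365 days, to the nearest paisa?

Runtime = 2.5 h/day × 365 days = 912.5 h
Energy = 0.73 kW × 912.5 h = 666.125 kWh
Tier 1 (0–120 kWh): 120 × ₹7.1 = ₹852
Above 120 kWh: 546.125 × ₹7.73 = ₹4221.54625
Bill = ₹5073.55

₹5073.55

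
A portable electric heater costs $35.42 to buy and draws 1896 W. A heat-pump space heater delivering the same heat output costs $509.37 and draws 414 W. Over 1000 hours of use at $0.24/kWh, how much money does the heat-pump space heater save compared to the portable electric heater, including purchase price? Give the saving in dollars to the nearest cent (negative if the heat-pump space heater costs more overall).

portable electric heater: $35.42 + (1896/1000) kW × 1000 h × $0.24 = $35.42 + $455.04 = $490.46
heat-pump space heater: $509.37 + (414/1000) kW × 1000 h × $0.24 = $509.37 + $99.36 = $608.73
Saving = $490.46 − $608.73 = −$118.27

-$118.27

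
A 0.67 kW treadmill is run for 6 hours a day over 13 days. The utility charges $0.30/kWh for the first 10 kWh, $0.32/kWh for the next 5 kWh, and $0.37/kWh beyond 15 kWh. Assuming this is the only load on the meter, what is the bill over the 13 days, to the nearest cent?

Runtime = 6 h/day × 13 days = 78 h
Energy = 0.67 kW × 78 h = 52.26 kWh
Tier 1 (0–10 kWh): 10 × $0.30 = $3
Tier 2 (10–15 kWh): 5 × $0.32 = $1.6
Above 15 kWh: 37.26 × $0.37 = $13.7862
Bill = $18.39

$18.39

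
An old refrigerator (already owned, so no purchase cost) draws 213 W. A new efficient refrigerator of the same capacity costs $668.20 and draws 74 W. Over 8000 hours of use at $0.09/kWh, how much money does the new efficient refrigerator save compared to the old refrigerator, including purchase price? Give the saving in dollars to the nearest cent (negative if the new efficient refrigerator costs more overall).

-$568.12

old refrigerator: $0.00 + (213/1000) kW × 8000 h × $0.09 = $0.00 + $153.36 = $153.36
new efficient refrigerator: $668.20 + (74/1000) kW × 8000 h × $0.09 = $668.20 + $53.28 = $721.48
Saving = $153.36 − $721.48 = −$568.12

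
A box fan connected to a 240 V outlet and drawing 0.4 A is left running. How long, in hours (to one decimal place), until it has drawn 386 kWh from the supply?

Power = 0.4 A × 240 V = 96 W = 0.096 kW
Hours = 386 kWh ÷ 0.096 kW = 4020.8 h

4020.8 h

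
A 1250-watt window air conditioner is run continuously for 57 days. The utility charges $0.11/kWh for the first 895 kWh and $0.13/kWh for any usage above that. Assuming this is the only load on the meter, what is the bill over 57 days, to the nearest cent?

Runtime = 24 h × 57 = 1368 h
Energy = 1.25 kW × 1368 h = 1710 kWh
Tier 1 (0–895 kWh): 895 × $0.11 = $98.45
Above 895 kWh: 815 × $0.13 = $105.95
Bill = $204.40

$204.40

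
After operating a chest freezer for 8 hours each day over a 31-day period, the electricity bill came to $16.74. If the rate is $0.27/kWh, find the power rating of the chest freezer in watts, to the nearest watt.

Energy = $16.74 ÷ $0.27/kWh = 62 kWh
Runtime = 8 h/day × 31 days = 248 h
Power = 62 kWh ÷ 248 h = 0.25 kW = 250 W

250 W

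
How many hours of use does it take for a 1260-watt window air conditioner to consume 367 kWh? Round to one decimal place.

291.3 h

Hours = 367 kWh ÷ 1.26 kW = 291.3 h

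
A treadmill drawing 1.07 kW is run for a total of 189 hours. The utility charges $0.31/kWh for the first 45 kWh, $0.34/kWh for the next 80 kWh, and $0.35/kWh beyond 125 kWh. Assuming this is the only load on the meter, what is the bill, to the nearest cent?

$68.18

Energy = 1.07 kW × 189 h = 202.23 kWh
Tier 1 (0–45 kWh): 45 × $0.31 = $13.95
Tier 2 (45–125 kWh): 80 × $0.34 = $27.2
Above 125 kWh: 77.23 × $0.35 = $27.0305
Bill = $68.18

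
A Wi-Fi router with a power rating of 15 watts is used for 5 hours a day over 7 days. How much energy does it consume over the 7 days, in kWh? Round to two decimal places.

0.53 kWh

Runtime = 5 h/day × 7 days = 35 h
Energy = 0.015 kW × 35 h = 0.525 kWh ≈ 0.53 kWh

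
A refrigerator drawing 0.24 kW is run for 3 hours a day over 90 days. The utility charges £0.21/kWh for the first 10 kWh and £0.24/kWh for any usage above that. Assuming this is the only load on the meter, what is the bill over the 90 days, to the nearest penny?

Runtime = 3 h/day × 90 days = 270 h
Energy = 0.24 kW × 270 h = 64.8 kWh
Tier 1 (0–10 kWh): 10 × £0.21 = £2.1
Above 10 kWh: 54.8 × £0.24 = £13.152
Bill = £15.25

£15.25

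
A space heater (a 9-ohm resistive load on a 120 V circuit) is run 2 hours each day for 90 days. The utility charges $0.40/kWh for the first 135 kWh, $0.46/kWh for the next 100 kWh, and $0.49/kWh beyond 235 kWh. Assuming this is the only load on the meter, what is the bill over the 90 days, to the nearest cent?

$125.97

Power = V²/R = 120²/9 = 1600 W = 1.6 kW
Runtime = 2 h/day × 90 days = 180 h
Energy = 1.6 kW × 180 h = 288 kWh
Tier 1 (0–135 kWh): 135 × $0.40 = $54
Tier 2 (135–235 kWh): 100 × $0.46 = $46
Above 235 kWh: 53 × $0.49 = $25.97
Bill = $125.97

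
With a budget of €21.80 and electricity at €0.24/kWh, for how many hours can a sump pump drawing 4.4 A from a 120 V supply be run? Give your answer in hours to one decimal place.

172.0 h

Power = 4.4 A × 120 V = 528 W = 0.528 kW
Energy available = €21.80 ÷ €0.24/kWh = 90.8333 kWh
Hours = 90.8333 kWh ÷ 0.528 kW = 172.0 h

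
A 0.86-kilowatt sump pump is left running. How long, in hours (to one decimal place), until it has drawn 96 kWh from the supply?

Hours = 96 kWh ÷ 0.86 kW = 111.6 h

111.6 h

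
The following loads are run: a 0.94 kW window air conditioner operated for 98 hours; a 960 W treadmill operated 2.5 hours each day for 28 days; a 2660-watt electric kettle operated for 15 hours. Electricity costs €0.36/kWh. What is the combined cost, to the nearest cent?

€71.72

window air conditioner: 0.94 kW × 98 h = 92.12 kWh
treadmill: Runtime = 2.5 h/day × 28 days = 70 h
treadmill: 0.96 kW × 70 h = 67.2 kWh
electric kettle: 2.66 kW × 15 h = 39.9 kWh
Total energy = 199.22 kWh
Cost = 199.22 × €0.36 = €71.72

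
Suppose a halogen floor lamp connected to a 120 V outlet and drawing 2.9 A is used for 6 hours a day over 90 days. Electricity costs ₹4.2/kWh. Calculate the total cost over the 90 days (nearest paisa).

₹789.26

Power = 2.9 A × 120 V = 348 W = 0.348 kW
Runtime = 6 h/day × 90 days = 540 h
Energy = 0.348 kW × 540 h = 187.92 kWh
Cost = 187.92 kWh × ₹4.2/kWh = ₹789.26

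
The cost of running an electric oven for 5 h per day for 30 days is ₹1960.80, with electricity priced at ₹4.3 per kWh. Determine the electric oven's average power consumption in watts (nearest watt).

Energy = ₹1960.80 ÷ ₹4.3/kWh = 456 kWh
Runtime = 5 h/day × 30 days = 150 h
Power = 456 kWh ÷ 150 h = 3.04 kW = 3040 W

3040 W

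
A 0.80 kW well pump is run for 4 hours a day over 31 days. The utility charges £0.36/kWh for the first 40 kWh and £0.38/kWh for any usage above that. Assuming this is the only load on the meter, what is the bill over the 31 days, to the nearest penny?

Runtime = 4 h/day × 31 days = 124 h
Energy = 0.8 kW × 124 h = 99.2 kWh
Tier 1 (0–40 kWh): 40 × £0.36 = £14.4
Above 40 kWh: 59.2 × £0.38 = £22.496
Bill = £36.90

£36.90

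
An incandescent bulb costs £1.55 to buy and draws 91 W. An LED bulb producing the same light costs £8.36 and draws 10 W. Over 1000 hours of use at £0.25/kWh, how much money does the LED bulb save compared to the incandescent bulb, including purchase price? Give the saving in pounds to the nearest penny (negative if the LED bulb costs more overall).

incandescent bulb: £1.55 + (91/1000) kW × 1000 h × £0.25 = £1.55 + £22.75 = £24.3
LED bulb: £8.36 + (10/1000) kW × 1000 h × £0.25 = £8.36 + £2.5 = £10.86
Saving = £24.3 − £10.86 = £13.44

£13.44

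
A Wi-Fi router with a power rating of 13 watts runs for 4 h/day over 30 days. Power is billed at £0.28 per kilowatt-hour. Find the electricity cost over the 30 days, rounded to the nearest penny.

£0.44

Runtime = 4 h/day × 30 days = 120 h
Energy = 0.013 kW × 120 h = 1.56 kWh
Cost = 1.56 kWh × £0.28/kWh = £0.44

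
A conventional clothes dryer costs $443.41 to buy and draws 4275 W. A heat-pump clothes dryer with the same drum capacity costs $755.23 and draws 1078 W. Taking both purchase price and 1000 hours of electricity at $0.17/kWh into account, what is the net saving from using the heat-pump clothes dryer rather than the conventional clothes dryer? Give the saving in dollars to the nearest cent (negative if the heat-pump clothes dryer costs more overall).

$231.67

conventional clothes dryer: $443.41 + (4275/1000) kW × 1000 h × $0.17 = $443.41 + $726.75 = $1170.16
heat-pump clothes dryer: $755.23 + (1078/1000) kW × 1000 h × $0.17 = $755.23 + $183.26 = $938.49
Saving = $1170.16 − $938.49 = $231.67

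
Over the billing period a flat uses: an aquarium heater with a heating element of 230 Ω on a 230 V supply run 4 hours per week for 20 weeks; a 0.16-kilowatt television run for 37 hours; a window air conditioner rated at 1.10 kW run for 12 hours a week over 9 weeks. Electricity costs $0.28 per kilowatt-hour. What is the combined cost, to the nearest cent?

aquarium heater: Power = V²/R = 230²/230 = 230 W = 0.23 kW
aquarium heater: Runtime = 4 h/week × 20 weeks = 80 h
aquarium heater: 0.23 kW × 80 h = 18.4 kWh
television: 0.16 kW × 37 h = 5.92 kWh
window air conditioner: Runtime = 12 h/week × 9 weeks = 108 h
window air conditioner: 1.1 kW × 108 h = 118.8 kWh
Total energy = 143.12 kWh
Cost = 143.12 × $0.28 = $40.07

$40.07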